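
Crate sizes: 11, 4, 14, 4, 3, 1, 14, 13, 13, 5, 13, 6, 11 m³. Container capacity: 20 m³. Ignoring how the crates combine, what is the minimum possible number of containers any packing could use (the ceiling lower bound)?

6

Total size = 11 + 4 + 14 + 4 + 3 + 1 + 14 + 13 + 13 + 5 + 13 + 6 + 11 = 112 m³.
⌈112 / 20⌉ = 6.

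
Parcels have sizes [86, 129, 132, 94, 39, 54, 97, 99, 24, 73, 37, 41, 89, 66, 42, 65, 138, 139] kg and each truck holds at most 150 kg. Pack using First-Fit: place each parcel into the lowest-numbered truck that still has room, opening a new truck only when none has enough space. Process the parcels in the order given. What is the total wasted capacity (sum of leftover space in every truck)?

206

86 kg → truck 1 (remaining 64 kg)
129 kg → truck 2 (remaining 21 kg)
132 kg → truck 3 (remaining 18 kg)
94 kg → truck 4 (remaining 56 kg)
39 kg → truck 1 (remaining 25 kg)
54 kg → truck 4 (remaining 2 kg)
97 kg → truck 5 (remaining 53 kg)
99 kg → truck 6 (remaining 51 kg)
24 kg → truck 1 (remaining 1 kg)
73 kg → truck 7 (remaining 77 kg)
37 kg → truck 5 (remaining 16 kg)
41 kg → truck 6 (remaining 10 kg)
89 kg → truck 8 (remaining 61 kg)
66 kg → truck 7 (remaining 11 kg)
42 kg → truck 8 (remaining 19 kg)
65 kg → truck 9 (remaining 85 kg)
138 kg → truck 10 (remaining 12 kg)
139 kg → truck 11 (remaining 11 kg)
11 trucks × 150 kg = 1650 kg; used 1444 kg; unused 206 kg.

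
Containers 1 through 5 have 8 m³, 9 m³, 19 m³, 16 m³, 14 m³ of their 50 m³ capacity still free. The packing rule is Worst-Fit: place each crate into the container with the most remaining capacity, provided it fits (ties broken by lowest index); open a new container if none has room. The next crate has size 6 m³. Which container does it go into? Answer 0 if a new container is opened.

3

Containers with room: container 1 (8 m³), container 2 (9 m³), container 3 (19 m³), container 4 (16 m³), container 5 (14 m³).
Most room is container 3 with 19 m³ free.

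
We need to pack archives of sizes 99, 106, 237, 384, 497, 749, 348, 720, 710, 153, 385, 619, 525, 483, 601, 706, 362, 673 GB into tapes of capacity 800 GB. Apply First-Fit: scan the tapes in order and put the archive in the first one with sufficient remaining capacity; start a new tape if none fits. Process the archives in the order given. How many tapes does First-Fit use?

13

99 GB → tape 1 (remaining 701 GB)
106 GB → tape 1 (remaining 595 GB)
237 GB → tape 1 (remaining 358 GB)
384 GB → tape 2 (remaining 416 GB)
497 GB → tape 3 (remaining 303 GB)
749 GB → tape 4 (remaining 51 GB)
348 GB → tape 1 (remaining 10 GB)
720 GB → tape 5 (remaining 80 GB)
710 GB → tape 6 (remaining 90 GB)
153 GB → tape 2 (remaining 263 GB)
385 GB → tape 7 (remaining 415 GB)
619 GB → tape 8 (remaining 181 GB)
525 GB → tape 9 (remaining 275 GB)
483 GB → tape 10 (remaining 317 GB)
601 GB → tape 11 (remaining 199 GB)
706 GB → tape 12 (remaining 94 GB)
362 GB → tape 7 (remaining 53 GB)
673 GB → tape 13 (remaining 127 GB)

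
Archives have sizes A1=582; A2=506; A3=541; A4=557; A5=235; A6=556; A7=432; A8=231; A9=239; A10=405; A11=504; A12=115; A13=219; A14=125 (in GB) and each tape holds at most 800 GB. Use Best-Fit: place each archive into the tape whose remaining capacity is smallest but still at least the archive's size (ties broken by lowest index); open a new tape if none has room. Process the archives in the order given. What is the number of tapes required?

8

tape 1: place A1 (582 GB), 218 GB left
tape 2: place A2 (506 GB), 294 GB left
tape 3: place A3 (541 GB), 259 GB left
tape 4: place A4 (557 GB), 243 GB left
tape 4: place A5 (235 GB), 8 GB left
tape 5: place A6 (556 GB), 244 GB left
tape 6: place A7 (432 GB), 368 GB left
tape 5: place A8 (231 GB), 13 GB left
tape 3: place A9 (239 GB), 20 GB left
tape 7: place A10 (405 GB), 395 GB left
tape 8: place A11 (504 GB), 296 GB left
tape 1: place A12 (115 GB), 103 GB left
tape 2: place A13 (219 GB), 75 GB left
tape 8: place A14 (125 GB), 171 GB left
Final tapes: [582,115] [506,219] [541,239] [557,235] [556,231] [432] [405] [504,125].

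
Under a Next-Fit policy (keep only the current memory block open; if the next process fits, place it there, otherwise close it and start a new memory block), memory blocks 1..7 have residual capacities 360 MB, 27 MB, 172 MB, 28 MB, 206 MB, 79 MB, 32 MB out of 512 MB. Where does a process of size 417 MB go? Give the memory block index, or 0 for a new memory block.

0

Next-Fit only looks at memory block 7, which has 32 MB free.
417 MB does not fit, so a new memory block is opened.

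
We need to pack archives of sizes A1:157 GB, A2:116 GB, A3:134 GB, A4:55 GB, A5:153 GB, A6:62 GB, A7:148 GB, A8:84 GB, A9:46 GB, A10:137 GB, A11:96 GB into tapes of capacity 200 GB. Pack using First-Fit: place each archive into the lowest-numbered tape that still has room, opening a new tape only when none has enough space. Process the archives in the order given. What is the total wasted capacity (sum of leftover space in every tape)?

212

tape 1: place A1 (157 GB), 43 GB left
tape 2: place A2 (116 GB), 84 GB left
tape 3: place A3 (134 GB), 66 GB left
tape 2: place A4 (55 GB), 29 GB left
tape 4: place A5 (153 GB), 47 GB left
tape 3: place A6 (62 GB), 4 GB left
tape 5: place A7 (148 GB), 52 GB left
tape 6: place A8 (84 GB), 116 GB left
tape 4: place A9 (46 GB), 1 GB left
tape 7: place A10 (137 GB), 63 GB left
tape 6: place A11 (96 GB), 20 GB left
7 tapes × 200 GB = 1400 GB; used 1188 GB; unused 212 GB.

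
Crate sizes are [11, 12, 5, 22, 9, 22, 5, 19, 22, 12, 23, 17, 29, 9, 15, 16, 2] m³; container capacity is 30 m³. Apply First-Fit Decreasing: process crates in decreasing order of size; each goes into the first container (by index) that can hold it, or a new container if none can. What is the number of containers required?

Sorted descending: 29, 23, 22, 22, 22, 19, 17, 16, 15, 12, 12, 11, 9, 9, 5, 5, 2.
container 1: place 29 m³, 1 m³ left
container 2: place 23 m³, 7 m³ left
container 3: place 22 m³, 8 m³ left
container 4: place 22 m³, 8 m³ left
container 5: place 22 m³, 8 m³ left
container 6: place 19 m³, 11 m³ left
container 7: place 17 m³, 13 m³ left
container 8: place 16 m³, 14 m³ left
container 9: place 15 m³, 15 m³ left
container 7: place 12 m³, 1 m³ left
container 8: place 12 m³, 2 m³ left
container 6: place 11 m³, 0 m³ left
container 9: place 9 m³, 6 m³ left
container 10: place 9 m³, 21 m³ left
container 2: place 5 m³, 2 m³ left
container 3: place 5 m³, 3 m³ left
container 2: place 2 m³, 0 m³ left

10 containers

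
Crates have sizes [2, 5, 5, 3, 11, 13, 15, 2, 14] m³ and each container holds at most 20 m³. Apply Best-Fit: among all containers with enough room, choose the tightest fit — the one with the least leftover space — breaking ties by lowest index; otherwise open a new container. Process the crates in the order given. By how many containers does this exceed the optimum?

1

Best-Fit: [2,5,5,3,2] [11] [13] [15] [14] → 5 containers.
Total size 70 m³; any packing needs at least ⌈70/20⌉ = 4 containers.
An optimal packing achieves that bound: [15,5] [14,5] [13,3,2,2] [11] → 4 containers.
Excess: 5 − 4 = 1.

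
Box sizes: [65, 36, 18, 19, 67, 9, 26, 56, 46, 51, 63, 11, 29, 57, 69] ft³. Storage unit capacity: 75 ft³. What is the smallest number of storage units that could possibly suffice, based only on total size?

Total size = 65 + 36 + 18 + 19 + 67 + 9 + 26 + 56 + 46 + 51 + 63 + 11 + 29 + 57 + 69 = 622 ft³.
⌈622 / 75⌉ = 9.

9 storage units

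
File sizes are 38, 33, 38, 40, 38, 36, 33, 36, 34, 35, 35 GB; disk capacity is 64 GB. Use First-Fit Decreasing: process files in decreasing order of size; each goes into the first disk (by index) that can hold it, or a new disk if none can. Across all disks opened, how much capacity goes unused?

308

Sorted descending: 40, 38, 38, 38, 36, 36, 35, 35, 34, 33, 33.
Put 40 GB in disk 1; 24 GB remain.
Put 38 GB in disk 2; 26 GB remain.
Put 38 GB in disk 3; 26 GB remain.
Put 38 GB in disk 4; 26 GB remain.
Put 36 GB in disk 5; 28 GB remain.
Put 36 GB in disk 6; 28 GB remain.
Put 35 GB in disk 7; 29 GB remain.
Put 35 GB in disk 8; 29 GB remain.
Put 34 GB in disk 9; 30 GB remain.
Put 33 GB in disk 10; 31 GB remain.
Put 33 GB in disk 11; 31 GB remain.
11 disks × 64 GB = 704 GB; used 396 GB; unused 308 GB.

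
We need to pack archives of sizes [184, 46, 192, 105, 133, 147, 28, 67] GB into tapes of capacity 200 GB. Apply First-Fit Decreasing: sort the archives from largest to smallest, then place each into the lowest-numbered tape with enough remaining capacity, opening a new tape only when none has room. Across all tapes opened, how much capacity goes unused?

Sorted descending: 192, 184, 147, 133, 105, 67, 46, 28.
Put 192 GB in tape 1; 8 GB remain.
Put 184 GB in tape 2; 16 GB remain.
Put 147 GB in tape 3; 53 GB remain.
Put 133 GB in tape 4; 67 GB remain.
Put 105 GB in tape 5; 95 GB remain.
Put 67 GB in tape 4; 0 GB remain.
Put 46 GB in tape 3; 7 GB remain.
Put 28 GB in tape 5; 67 GB remain.
5 tapes × 200 GB = 1000 GB; used 902 GB; unused 98 GB.

98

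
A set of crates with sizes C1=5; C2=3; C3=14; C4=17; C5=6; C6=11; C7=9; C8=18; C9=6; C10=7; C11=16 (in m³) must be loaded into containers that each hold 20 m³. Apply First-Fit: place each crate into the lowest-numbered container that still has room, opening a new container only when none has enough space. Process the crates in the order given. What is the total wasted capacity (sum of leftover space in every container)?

28

C1 (5 m³) → container 1 (remaining 15 m³)
C2 (3 m³) → container 1 (remaining 12 m³)
C3 (14 m³) → container 2 (remaining 6 m³)
C4 (17 m³) → container 3 (remaining 3 m³)
C5 (6 m³) → container 1 (remaining 6 m³)
C6 (11 m³) → container 4 (remaining 9 m³)
C7 (9 m³) → container 4 (remaining 0 m³)
C8 (18 m³) → container 5 (remaining 2 m³)
C9 (6 m³) → container 1 (remaining 0 m³)
C10 (7 m³) → container 6 (remaining 13 m³)
C11 (16 m³) → container 7 (remaining 4 m³)
7 containers × 20 m³ = 140 m³; used 112 m³; unused 28 m³.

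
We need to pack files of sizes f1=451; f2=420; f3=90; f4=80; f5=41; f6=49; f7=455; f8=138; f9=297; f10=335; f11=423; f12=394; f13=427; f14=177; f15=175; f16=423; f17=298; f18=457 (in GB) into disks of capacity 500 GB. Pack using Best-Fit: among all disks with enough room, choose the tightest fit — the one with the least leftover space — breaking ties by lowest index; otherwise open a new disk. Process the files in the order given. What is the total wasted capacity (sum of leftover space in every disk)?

f1 (451 GB) → disk 1 (remaining 49 GB)
f2 (420 GB) → disk 2 (remaining 80 GB)
f3 (90 GB) → disk 3 (remaining 410 GB)
f4 (80 GB) → disk 2 (remaining 0 GB)
f5 (41 GB) → disk 1 (remaining 8 GB)
f6 (49 GB) → disk 3 (remaining 361 GB)
f7 (455 GB) → disk 4 (remaining 45 GB)
f8 (138 GB) → disk 3 (remaining 223 GB)
f9 (297 GB) → disk 5 (remaining 203 GB)
f10 (335 GB) → disk 6 (remaining 165 GB)
f11 (423 GB) → disk 7 (remaining 77 GB)
f12 (394 GB) → disk 8 (remaining 106 GB)
f13 (427 GB) → disk 9 (remaining 73 GB)
f14 (177 GB) → disk 5 (remaining 26 GB)
f15 (175 GB) → disk 3 (remaining 48 GB)
f16 (423 GB) → disk 10 (remaining 77 GB)
f17 (298 GB) → disk 11 (remaining 202 GB)
f18 (457 GB) → disk 12 (remaining 43 GB)
12 disks × 500 GB = 6000 GB; used 5130 GB; unused 870 GB.

870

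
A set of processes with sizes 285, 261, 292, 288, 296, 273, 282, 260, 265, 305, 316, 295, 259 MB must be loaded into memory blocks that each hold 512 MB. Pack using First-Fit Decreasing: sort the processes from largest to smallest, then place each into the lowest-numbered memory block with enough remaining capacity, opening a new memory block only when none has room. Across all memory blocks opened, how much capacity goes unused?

2979

Sorted descending: 316, 305, 296, 295, 292, 288, 285, 282, 273, 265, 261, 260, 259.
memory block 1: place 316 MB, 196 MB left
memory block 2: place 305 MB, 207 MB left
memory block 3: place 296 MB, 216 MB left
memory block 4: place 295 MB, 217 MB left
memory block 5: place 292 MB, 220 MB left
memory block 6: place 288 MB, 224 MB left
memory block 7: place 285 MB, 227 MB left
memory block 8: place 282 MB, 230 MB left
memory block 9: place 273 MB, 239 MB left
memory block 10: place 265 MB, 247 MB left
memory block 11: place 261 MB, 251 MB left
memory block 12: place 260 MB, 252 MB left
memory block 13: place 259 MB, 253 MB left
13 memory blocks × 512 MB = 6656 MB; used 3677 MB; unused 2979 MB.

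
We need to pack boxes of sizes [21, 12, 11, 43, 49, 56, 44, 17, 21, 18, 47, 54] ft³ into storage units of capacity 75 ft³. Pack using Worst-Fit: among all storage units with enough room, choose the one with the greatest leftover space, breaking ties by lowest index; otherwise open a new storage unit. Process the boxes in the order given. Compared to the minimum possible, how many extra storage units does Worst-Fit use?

1

Worst-Fit: [21,12,11,21] [43,17] [49] [56] [44,18] [47] [54] → 7 storage units.
Total size 393 ft³; any packing needs at least ⌈393/75⌉ = 6 storage units.
An optimal packing achieves that bound: [56,18] [54,21] [49,21] [47,17,11] [44,12] [43] → 6 storage units.
Excess: 7 − 6 = 1.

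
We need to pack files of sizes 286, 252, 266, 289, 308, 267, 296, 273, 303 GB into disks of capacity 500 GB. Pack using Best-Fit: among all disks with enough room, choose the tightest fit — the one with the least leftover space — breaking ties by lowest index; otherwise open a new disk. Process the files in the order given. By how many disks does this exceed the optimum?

Best-Fit: [286] [252] [266] [289] [308] [267] [296] [273] [303] → 9 disks.
9 files exceed 250 GB (half the capacity), and no two of those can share a disk, so at least 9 disks are needed.
So 9 is already optimal.

0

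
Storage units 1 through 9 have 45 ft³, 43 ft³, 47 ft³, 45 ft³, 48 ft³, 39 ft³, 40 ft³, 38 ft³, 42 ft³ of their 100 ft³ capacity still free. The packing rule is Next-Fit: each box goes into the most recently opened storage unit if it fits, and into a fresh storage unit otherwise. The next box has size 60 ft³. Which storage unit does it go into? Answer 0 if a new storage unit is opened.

0

Next-Fit only looks at storage unit 9, which has 42 ft³ free.
60 ft³ does not fit, so a new storage unit is opened.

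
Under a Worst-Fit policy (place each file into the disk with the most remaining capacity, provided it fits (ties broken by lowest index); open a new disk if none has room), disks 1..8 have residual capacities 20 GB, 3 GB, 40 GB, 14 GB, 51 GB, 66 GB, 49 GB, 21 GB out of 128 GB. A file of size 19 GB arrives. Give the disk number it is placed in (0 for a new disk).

Disks with room: disk 1 (20 GB), disk 3 (40 GB), disk 5 (51 GB), disk 6 (66 GB), disk 7 (49 GB), disk 8 (21 GB).
Most room is disk 6 with 66 GB free.

6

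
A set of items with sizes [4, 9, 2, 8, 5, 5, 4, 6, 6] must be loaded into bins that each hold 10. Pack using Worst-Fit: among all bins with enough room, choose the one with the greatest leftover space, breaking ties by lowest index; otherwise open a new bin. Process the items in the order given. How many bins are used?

6

Put 4 in bin 1; 6 remain.
Put 9 in bin 2; 1 remain.
Put 2 in bin 1; 4 remain.
Put 8 in bin 3; 2 remain.
Put 5 in bin 4; 5 remain.
Put 5 in bin 4; 0 remain.
Put 4 in bin 1; 0 remain.
Put 6 in bin 5; 4 remain.
Put 6 in bin 6; 4 remain.
Final bins: [4,2,4] [9] [8] [5,5] [6] [6].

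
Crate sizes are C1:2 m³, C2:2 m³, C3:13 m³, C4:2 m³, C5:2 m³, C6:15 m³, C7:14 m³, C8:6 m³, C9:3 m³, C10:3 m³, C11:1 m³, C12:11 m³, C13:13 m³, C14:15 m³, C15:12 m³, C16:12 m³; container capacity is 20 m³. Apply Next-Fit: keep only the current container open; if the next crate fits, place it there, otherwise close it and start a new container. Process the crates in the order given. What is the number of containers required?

8

C1 (2 m³) → container 1 (remaining 18 m³)
C2 (2 m³) → container 1 (remaining 16 m³)
C3 (13 m³) → container 1 (remaining 3 m³)
C4 (2 m³) → container 1 (remaining 1 m³)
C5 (2 m³) → container 2 (remaining 18 m³)
C6 (15 m³) → container 2 (remaining 3 m³)
C7 (14 m³) → container 3 (remaining 6 m³)
C8 (6 m³) → container 3 (remaining 0 m³)
C9 (3 m³) → container 4 (remaining 17 m³)
C10 (3 m³) → container 4 (remaining 14 m³)
C11 (1 m³) → container 4 (remaining 13 m³)
C12 (11 m³) → container 4 (remaining 2 m³)
C13 (13 m³) → container 5 (remaining 7 m³)
C14 (15 m³) → container 6 (remaining 5 m³)
C15 (12 m³) → container 7 (remaining 8 m³)
C16 (12 m³) → container 8 (remaining 8 m³)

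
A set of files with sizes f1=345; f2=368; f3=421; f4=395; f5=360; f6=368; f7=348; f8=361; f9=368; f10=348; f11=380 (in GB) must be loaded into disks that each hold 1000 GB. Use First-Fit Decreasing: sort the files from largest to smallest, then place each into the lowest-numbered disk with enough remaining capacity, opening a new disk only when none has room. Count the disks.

Sorted descending: 421, 395, 380, 368, 368, 368, 361, 360, 348, 348, 345.
disk 1: place 421 GB, 579 GB left
disk 1: place 395 GB, 184 GB left
disk 2: place 380 GB, 620 GB left
disk 2: place 368 GB, 252 GB left
disk 3: place 368 GB, 632 GB left
disk 3: place 368 GB, 264 GB left
disk 4: place 361 GB, 639 GB left
disk 4: place 360 GB, 279 GB left
disk 5: place 348 GB, 652 GB left
disk 5: place 348 GB, 304 GB left
disk 6: place 345 GB, 655 GB left

6 disks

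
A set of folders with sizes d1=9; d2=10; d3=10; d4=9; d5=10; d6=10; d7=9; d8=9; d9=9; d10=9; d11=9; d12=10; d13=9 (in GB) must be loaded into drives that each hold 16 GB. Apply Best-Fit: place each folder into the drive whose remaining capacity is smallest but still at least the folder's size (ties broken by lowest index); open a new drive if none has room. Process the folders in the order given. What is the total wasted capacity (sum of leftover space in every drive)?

86

Put d1 (9 GB) in drive 1; 7 GB remain.
Put d2 (10 GB) in drive 2; 6 GB remain.
Put d3 (10 GB) in drive 3; 6 GB remain.
Put d4 (9 GB) in drive 4; 7 GB remain.
Put d5 (10 GB) in drive 5; 6 GB remain.
Put d6 (10 GB) in drive 6; 6 GB remain.
Put d7 (9 GB) in drive 7; 7 GB remain.
Put d8 (9 GB) in drive 8; 7 GB remain.
Put d9 (9 GB) in drive 9; 7 GB remain.
Put d10 (9 GB) in drive 10; 7 GB remain.
Put d11 (9 GB) in drive 11; 7 GB remain.
Put d12 (10 GB) in drive 12; 6 GB remain.
Put d13 (9 GB) in drive 13; 7 GB remain.
13 drives × 16 GB = 208 GB; used 122 GB; unused 86 GB.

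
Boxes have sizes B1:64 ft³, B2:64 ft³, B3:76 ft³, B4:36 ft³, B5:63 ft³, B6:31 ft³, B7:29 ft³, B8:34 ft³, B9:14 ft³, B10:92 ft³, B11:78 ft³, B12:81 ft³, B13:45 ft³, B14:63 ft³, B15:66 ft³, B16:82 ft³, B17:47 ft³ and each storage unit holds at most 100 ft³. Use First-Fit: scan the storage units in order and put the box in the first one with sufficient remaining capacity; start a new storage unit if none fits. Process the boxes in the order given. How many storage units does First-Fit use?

Put B1 (64 ft³) in storage unit 1; 36 ft³ remain.
Put B2 (64 ft³) in storage unit 2; 36 ft³ remain.
Put B3 (76 ft³) in storage unit 3; 24 ft³ remain.
Put B4 (36 ft³) in storage unit 1; 0 ft³ remain.
Put B5 (63 ft³) in storage unit 4; 37 ft³ remain.
Put B6 (31 ft³) in storage unit 2; 5 ft³ remain.
Put B7 (29 ft³) in storage unit 4; 8 ft³ remain.
Put B8 (34 ft³) in storage unit 5; 66 ft³ remain.
Put B9 (14 ft³) in storage unit 3; 10 ft³ remain.
Put B10 (92 ft³) in storage unit 6; 8 ft³ remain.
Put B11 (78 ft³) in storage unit 7; 22 ft³ remain.
Put B12 (81 ft³) in storage unit 8; 19 ft³ remain.
Put B13 (45 ft³) in storage unit 5; 21 ft³ remain.
Put B14 (63 ft³) in storage unit 9; 37 ft³ remain.
Put B15 (66 ft³) in storage unit 10; 34 ft³ remain.
Put B16 (82 ft³) in storage unit 11; 18 ft³ remain.
Put B17 (47 ft³) in storage unit 12; 53 ft³ remain.
Final storage units: [64,36] [64,31] [76,14] [63,29] [34,45] [92] [78] [81] [63] [66] [82] [47].

12 storage units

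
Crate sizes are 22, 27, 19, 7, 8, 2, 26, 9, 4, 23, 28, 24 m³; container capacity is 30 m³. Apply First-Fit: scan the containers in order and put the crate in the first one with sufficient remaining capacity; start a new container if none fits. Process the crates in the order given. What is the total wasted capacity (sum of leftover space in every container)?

container 1: place 22 m³, 8 m³ left
container 2: place 27 m³, 3 m³ left
container 3: place 19 m³, 11 m³ left
container 1: place 7 m³, 1 m³ left
container 3: place 8 m³, 3 m³ left
container 2: place 2 m³, 1 m³ left
container 4: place 26 m³, 4 m³ left
container 5: place 9 m³, 21 m³ left
container 4: place 4 m³, 0 m³ left
container 6: place 23 m³, 7 m³ left
container 7: place 28 m³, 2 m³ left
container 8: place 24 m³, 6 m³ left
8 containers × 30 m³ = 240 m³; used 199 m³; unused 41 m³.

41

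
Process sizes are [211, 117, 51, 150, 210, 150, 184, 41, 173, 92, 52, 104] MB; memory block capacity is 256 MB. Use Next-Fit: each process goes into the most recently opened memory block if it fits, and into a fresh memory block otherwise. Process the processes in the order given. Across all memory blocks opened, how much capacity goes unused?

513

211 MB → memory block 1 (remaining 45 MB)
117 MB → memory block 2 (remaining 139 MB)
51 MB → memory block 2 (remaining 88 MB)
150 MB → memory block 3 (remaining 106 MB)
210 MB → memory block 4 (remaining 46 MB)
150 MB → memory block 5 (remaining 106 MB)
184 MB → memory block 6 (remaining 72 MB)
41 MB → memory block 6 (remaining 31 MB)
173 MB → memory block 7 (remaining 83 MB)
92 MB → memory block 8 (remaining 164 MB)
52 MB → memory block 8 (remaining 112 MB)
104 MB → memory block 8 (remaining 8 MB)
8 memory blocks × 256 MB = 2048 MB; used 1535 MB; unused 513 MB.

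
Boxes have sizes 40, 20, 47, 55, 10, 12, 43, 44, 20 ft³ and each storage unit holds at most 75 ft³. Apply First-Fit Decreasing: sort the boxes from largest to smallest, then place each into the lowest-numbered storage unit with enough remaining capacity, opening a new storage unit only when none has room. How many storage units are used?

5 storage units

Sorted descending: 55, 47, 44, 43, 40, 20, 20, 12, 10.
storage unit 1: place 55 ft³, 20 ft³ left
storage unit 2: place 47 ft³, 28 ft³ left
storage unit 3: place 44 ft³, 31 ft³ left
storage unit 4: place 43 ft³, 32 ft³ left
storage unit 5: place 40 ft³, 35 ft³ left
storage unit 1: place 20 ft³, 0 ft³ left
storage unit 2: place 20 ft³, 8 ft³ left
storage unit 3: place 12 ft³, 19 ft³ left
storage unit 3: place 10 ft³, 9 ft³ left
Final storage units: [55,20] [47,20] [44,12,10] [43] [40].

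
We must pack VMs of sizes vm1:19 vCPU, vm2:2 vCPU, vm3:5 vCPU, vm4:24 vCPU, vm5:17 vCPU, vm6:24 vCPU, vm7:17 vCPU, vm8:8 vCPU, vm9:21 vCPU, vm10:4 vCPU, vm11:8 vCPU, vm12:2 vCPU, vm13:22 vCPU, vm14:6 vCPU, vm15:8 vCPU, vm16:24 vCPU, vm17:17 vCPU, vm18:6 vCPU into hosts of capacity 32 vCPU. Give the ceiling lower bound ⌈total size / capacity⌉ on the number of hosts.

8

Total size = 19 + 2 + 5 + 24 + 17 + 24 + 17 + 8 + 21 + 4 + 8 + 2 + 22 + 6 + 8 + 24 + 17 + 6 = 234 vCPU.
⌈234 / 32⌉ = 8.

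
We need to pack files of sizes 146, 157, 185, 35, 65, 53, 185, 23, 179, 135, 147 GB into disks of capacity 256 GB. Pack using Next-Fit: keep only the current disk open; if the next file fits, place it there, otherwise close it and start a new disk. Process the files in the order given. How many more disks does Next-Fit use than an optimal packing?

1

Next-Fit: [146] [157] [185,35] [65,53] [185,23] [179] [135] [147] → 8 disks.
7 files exceed 128 GB (half the capacity), and no two of those can share a disk, so at least 7 disks are needed.
An optimal packing achieves that bound: [185,65] [185,53] [179,35,23] [157] [147] [146] [135] → 7 disks.
Excess: 8 − 7 = 1.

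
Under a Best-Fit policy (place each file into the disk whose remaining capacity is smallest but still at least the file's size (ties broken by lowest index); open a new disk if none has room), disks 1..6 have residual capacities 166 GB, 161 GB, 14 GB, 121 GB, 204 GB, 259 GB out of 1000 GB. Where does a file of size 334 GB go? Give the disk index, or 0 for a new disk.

0

No disk has ≥ 334 GB free, so a new disk is opened.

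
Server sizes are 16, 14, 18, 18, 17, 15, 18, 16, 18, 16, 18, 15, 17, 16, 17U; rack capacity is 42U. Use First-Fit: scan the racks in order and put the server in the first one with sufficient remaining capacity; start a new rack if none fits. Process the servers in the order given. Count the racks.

8

rack 1: place 16U, 26U left
rack 1: place 14U, 12U left
rack 2: place 18U, 24U left
rack 2: place 18U, 6U left
rack 3: place 17U, 25U left
rack 3: place 15U, 10U left
rack 4: place 18U, 24U left
rack 4: place 16U, 8U left
rack 5: place 18U, 24U left
rack 5: place 16U, 8U left
rack 6: place 18U, 24U left
rack 6: place 15U, 9U left
rack 7: place 17U, 25U left
rack 7: place 16U, 9U left
rack 8: place 17U, 25U left
Final racks: [16,14] [18,18] [17,15] [18,16] [18,16] [18,15] [17,16] [17].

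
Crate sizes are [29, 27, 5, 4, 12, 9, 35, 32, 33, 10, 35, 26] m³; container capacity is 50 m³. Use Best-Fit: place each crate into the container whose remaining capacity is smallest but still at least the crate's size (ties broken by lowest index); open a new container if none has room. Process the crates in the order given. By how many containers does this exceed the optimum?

Best-Fit: [29,5,4,12] [27,9,10] [35] [32] [33] [35] [26] → 7 containers.
7 crates exceed 25 m³ (half the capacity), and no two of those can share a container, so at least 7 containers are needed.
So 7 is already optimal.

0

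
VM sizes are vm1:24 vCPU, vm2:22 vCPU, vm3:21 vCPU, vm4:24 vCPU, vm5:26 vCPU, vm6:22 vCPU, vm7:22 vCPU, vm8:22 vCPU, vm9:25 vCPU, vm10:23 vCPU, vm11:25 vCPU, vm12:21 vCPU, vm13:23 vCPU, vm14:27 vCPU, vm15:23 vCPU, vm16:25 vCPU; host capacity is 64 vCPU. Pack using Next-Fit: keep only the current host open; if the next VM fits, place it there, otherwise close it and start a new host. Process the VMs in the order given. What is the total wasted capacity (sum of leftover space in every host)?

Put vm1 (24 vCPU) in host 1; 40 vCPU remain.
Put vm2 (22 vCPU) in host 1; 18 vCPU remain.
Put vm3 (21 vCPU) in host 2; 43 vCPU remain.
Put vm4 (24 vCPU) in host 2; 19 vCPU remain.
Put vm5 (26 vCPU) in host 3; 38 vCPU remain.
Put vm6 (22 vCPU) in host 3; 16 vCPU remain.
Put vm7 (22 vCPU) in host 4; 42 vCPU remain.
Put vm8 (22 vCPU) in host 4; 20 vCPU remain.
Put vm9 (25 vCPU) in host 5; 39 vCPU remain.
Put vm10 (23 vCPU) in host 5; 16 vCPU remain.
Put vm11 (25 vCPU) in host 6; 39 vCPU remain.
Put vm12 (21 vCPU) in host 6; 18 vCPU remain.
Put vm13 (23 vCPU) in host 7; 41 vCPU remain.
Put vm14 (27 vCPU) in host 7; 14 vCPU remain.
Put vm15 (23 vCPU) in host 8; 41 vCPU remain.
Put vm16 (25 vCPU) in host 8; 16 vCPU remain.
8 hosts × 64 vCPU = 512 vCPU; used 375 vCPU; unused 137 vCPU.

137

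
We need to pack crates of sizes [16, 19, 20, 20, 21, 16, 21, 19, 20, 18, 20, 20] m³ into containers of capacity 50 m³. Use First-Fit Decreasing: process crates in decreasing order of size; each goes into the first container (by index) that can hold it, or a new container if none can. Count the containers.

Sorted descending: 21, 21, 20, 20, 20, 20, 20, 19, 19, 18, 16, 16.
container 1: place 21 m³, 29 m³ left
container 1: place 21 m³, 8 m³ left
container 2: place 20 m³, 30 m³ left
container 2: place 20 m³, 10 m³ left
container 3: place 20 m³, 30 m³ left
container 3: place 20 m³, 10 m³ left
container 4: place 20 m³, 30 m³ left
container 4: place 19 m³, 11 m³ left
container 5: place 19 m³, 31 m³ left
container 5: place 18 m³, 13 m³ left
container 6: place 16 m³, 34 m³ left
container 6: place 16 m³, 18 m³ left

6 containers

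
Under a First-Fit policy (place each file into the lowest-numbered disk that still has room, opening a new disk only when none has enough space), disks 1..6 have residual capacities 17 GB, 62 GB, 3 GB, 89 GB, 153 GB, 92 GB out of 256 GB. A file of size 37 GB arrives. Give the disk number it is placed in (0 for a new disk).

2

Disks with room: disk 2 (62 GB), disk 4 (89 GB), disk 5 (153 GB), disk 6 (92 GB).
The first with room is disk 2.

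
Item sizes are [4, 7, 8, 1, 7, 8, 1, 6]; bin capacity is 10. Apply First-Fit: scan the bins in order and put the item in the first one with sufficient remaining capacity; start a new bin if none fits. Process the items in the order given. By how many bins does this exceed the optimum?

1

First-Fit: [4,1,1] [7] [8] [7] [8] [6] → 6 bins.
Total size 42; any packing needs at least ⌈42/10⌉ = 5 bins.
An optimal packing achieves that bound: [8,1,1] [8] [7] [7] [6,4] → 5 bins.
Excess: 6 − 5 = 1.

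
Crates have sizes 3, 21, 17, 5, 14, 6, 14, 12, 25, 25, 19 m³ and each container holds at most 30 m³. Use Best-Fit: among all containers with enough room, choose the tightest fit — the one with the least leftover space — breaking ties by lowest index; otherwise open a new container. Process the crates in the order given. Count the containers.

container 1: place 3 m³, 27 m³ left
container 1: place 21 m³, 6 m³ left
container 2: place 17 m³, 13 m³ left
container 1: place 5 m³, 1 m³ left
container 3: place 14 m³, 16 m³ left
container 2: place 6 m³, 7 m³ left
container 3: place 14 m³, 2 m³ left
container 4: place 12 m³, 18 m³ left
container 5: place 25 m³, 5 m³ left
container 6: place 25 m³, 5 m³ left
container 7: place 19 m³, 11 m³ left
Final containers: [3,21,5] [17,6] [14,14] [12] [25] [25] [19].

7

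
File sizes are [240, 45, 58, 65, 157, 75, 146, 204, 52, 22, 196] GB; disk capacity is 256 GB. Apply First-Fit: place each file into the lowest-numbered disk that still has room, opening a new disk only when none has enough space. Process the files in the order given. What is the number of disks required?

6

Put 240 GB in disk 1; 16 GB remain.
Put 45 GB in disk 2; 211 GB remain.
Put 58 GB in disk 2; 153 GB remain.
Put 65 GB in disk 2; 88 GB remain.
Put 157 GB in disk 3; 99 GB remain.
Put 75 GB in disk 2; 13 GB remain.
Put 146 GB in disk 4; 110 GB remain.
Put 204 GB in disk 5; 52 GB remain.
Put 52 GB in disk 3; 47 GB remain.
Put 22 GB in disk 3; 25 GB remain.
Put 196 GB in disk 6; 60 GB remain.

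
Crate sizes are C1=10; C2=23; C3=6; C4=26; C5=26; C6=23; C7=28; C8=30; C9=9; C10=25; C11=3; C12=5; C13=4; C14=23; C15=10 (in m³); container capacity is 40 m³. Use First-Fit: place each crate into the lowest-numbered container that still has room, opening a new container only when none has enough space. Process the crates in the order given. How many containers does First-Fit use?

container 1: place C1 (10 m³), 30 m³ left
container 1: place C2 (23 m³), 7 m³ left
container 1: place C3 (6 m³), 1 m³ left
container 2: place C4 (26 m³), 14 m³ left
container 3: place C5 (26 m³), 14 m³ left
container 4: place C6 (23 m³), 17 m³ left
container 5: place C7 (28 m³), 12 m³ left
container 6: place C8 (30 m³), 10 m³ left
container 2: place C9 (9 m³), 5 m³ left
container 7: place C10 (25 m³), 15 m³ left
container 2: place C11 (3 m³), 2 m³ left
container 3: place C12 (5 m³), 9 m³ left
container 3: place C13 (4 m³), 5 m³ left
container 8: place C14 (23 m³), 17 m³ left
container 4: place C15 (10 m³), 7 m³ left

8 containers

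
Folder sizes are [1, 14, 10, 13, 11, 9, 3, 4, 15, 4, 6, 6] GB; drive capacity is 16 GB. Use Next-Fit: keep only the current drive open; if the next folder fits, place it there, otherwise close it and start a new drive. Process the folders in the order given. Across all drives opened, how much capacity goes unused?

drive 1: place 1 GB, 15 GB left
drive 1: place 14 GB, 1 GB left
drive 2: place 10 GB, 6 GB left
drive 3: place 13 GB, 3 GB left
drive 4: place 11 GB, 5 GB left
drive 5: place 9 GB, 7 GB left
drive 5: place 3 GB, 4 GB left
drive 5: place 4 GB, 0 GB left
drive 6: place 15 GB, 1 GB left
drive 7: place 4 GB, 12 GB left
drive 7: place 6 GB, 6 GB left
drive 7: place 6 GB, 0 GB left
7 drives × 16 GB = 112 GB; used 96 GB; unused 16 GB.

16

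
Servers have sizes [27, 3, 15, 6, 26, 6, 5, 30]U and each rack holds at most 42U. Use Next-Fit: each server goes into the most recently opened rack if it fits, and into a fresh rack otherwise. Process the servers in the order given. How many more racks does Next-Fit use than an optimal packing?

Next-Fit: [27,3] [15,6] [26,6,5] [30] → 4 racks.
Total size 118U; any packing needs at least ⌈118/42⌉ = 3 racks.
An optimal packing achieves that bound: [30,6,6] [27,15] [26,5,3] → 3 racks.
Excess: 4 − 3 = 1.

1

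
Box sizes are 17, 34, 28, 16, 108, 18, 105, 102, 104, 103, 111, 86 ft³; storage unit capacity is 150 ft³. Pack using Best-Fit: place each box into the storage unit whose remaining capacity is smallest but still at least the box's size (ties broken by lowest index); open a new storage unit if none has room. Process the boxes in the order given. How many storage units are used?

17 ft³ → storage unit 1 (remaining 133 ft³)
34 ft³ → storage unit 1 (remaining 99 ft³)
28 ft³ → storage unit 1 (remaining 71 ft³)
16 ft³ → storage unit 1 (remaining 55 ft³)
108 ft³ → storage unit 2 (remaining 42 ft³)
18 ft³ → storage unit 2 (remaining 24 ft³)
105 ft³ → storage unit 3 (remaining 45 ft³)
102 ft³ → storage unit 4 (remaining 48 ft³)
104 ft³ → storage unit 5 (remaining 46 ft³)
103 ft³ → storage unit 6 (remaining 47 ft³)
111 ft³ → storage unit 7 (remaining 39 ft³)
86 ft³ → storage unit 8 (remaining 64 ft³)

8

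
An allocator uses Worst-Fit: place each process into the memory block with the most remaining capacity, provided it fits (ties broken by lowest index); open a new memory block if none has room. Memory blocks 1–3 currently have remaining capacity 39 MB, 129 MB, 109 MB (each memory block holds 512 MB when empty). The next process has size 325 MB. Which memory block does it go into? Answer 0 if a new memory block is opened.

No memory block has ≥ 325 MB free, so a new memory block is opened.

0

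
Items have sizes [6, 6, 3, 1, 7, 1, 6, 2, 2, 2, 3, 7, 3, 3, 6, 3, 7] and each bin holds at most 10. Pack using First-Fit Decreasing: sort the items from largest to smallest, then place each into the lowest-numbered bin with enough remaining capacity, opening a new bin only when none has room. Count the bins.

Sorted descending: 7, 7, 7, 6, 6, 6, 6, 3, 3, 3, 3, 3, 2, 2, 2, 1, 1.
7 → bin 1 (remaining 3)
7 → bin 2 (remaining 3)
7 → bin 3 (remaining 3)
6 → bin 4 (remaining 4)
6 → bin 5 (remaining 4)
6 → bin 6 (remaining 4)
6 → bin 7 (remaining 4)
3 → bin 1 (remaining 0)
3 → bin 2 (remaining 0)
3 → bin 3 (remaining 0)
3 → bin 4 (remaining 1)
3 → bin 5 (remaining 1)
2 → bin 6 (remaining 2)
2 → bin 6 (remaining 0)
2 → bin 7 (remaining 2)
1 → bin 4 (remaining 0)
1 → bin 5 (remaining 0)

7 bins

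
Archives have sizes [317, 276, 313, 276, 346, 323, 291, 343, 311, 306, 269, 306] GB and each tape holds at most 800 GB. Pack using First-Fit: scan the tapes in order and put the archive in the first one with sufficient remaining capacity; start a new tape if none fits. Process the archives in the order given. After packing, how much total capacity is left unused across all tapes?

tape 1: place 317 GB, 483 GB left
tape 1: place 276 GB, 207 GB left
tape 2: place 313 GB, 487 GB left
tape 2: place 276 GB, 211 GB left
tape 3: place 346 GB, 454 GB left
tape 3: place 323 GB, 131 GB left
tape 4: place 291 GB, 509 GB left
tape 4: place 343 GB, 166 GB left
tape 5: place 311 GB, 489 GB left
tape 5: place 306 GB, 183 GB left
tape 6: place 269 GB, 531 GB left
tape 6: place 306 GB, 225 GB left
6 tapes × 800 GB = 4800 GB; used 3677 GB; unused 1123 GB.

1123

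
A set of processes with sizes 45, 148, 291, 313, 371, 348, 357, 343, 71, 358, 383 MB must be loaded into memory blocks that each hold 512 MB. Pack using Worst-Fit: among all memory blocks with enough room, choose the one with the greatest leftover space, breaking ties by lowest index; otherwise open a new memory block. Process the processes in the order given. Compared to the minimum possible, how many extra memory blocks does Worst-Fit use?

0

Worst-Fit: [45,148,291] [313,71] [371] [348] [357] [343] [358] [383] → 8 memory blocks.
8 processes exceed 256 MB (half the capacity), and no two of those can share a memory block, so at least 8 memory blocks are needed.
So 8 is already optimal.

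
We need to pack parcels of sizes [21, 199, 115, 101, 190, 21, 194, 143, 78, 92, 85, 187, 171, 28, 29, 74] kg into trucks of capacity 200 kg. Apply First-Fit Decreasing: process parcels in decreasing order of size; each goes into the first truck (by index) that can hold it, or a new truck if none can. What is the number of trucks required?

9 trucks

Sorted descending: 199, 194, 190, 187, 171, 143, 115, 101, 92, 85, 78, 74, 29, 28, 21, 21.
Put 199 kg in truck 1; 1 kg remain.
Put 194 kg in truck 2; 6 kg remain.
Put 190 kg in truck 3; 10 kg remain.
Put 187 kg in truck 4; 13 kg remain.
Put 171 kg in truck 5; 29 kg remain.
Put 143 kg in truck 6; 57 kg remain.
Put 115 kg in truck 7; 85 kg remain.
Put 101 kg in truck 8; 99 kg remain.
Put 92 kg in truck 8; 7 kg remain.
Put 85 kg in truck 7; 0 kg remain.
Put 78 kg in truck 9; 122 kg remain.
Put 74 kg in truck 9; 48 kg remain.
Put 29 kg in truck 5; 0 kg remain.
Put 28 kg in truck 6; 29 kg remain.
Put 21 kg in truck 6; 8 kg remain.
Put 21 kg in truck 9; 27 kg remain.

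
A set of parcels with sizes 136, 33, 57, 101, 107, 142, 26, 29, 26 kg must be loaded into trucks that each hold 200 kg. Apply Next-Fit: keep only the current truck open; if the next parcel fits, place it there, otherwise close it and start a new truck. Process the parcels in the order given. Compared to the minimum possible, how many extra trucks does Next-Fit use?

Next-Fit: [136,33] [57,101] [107] [142,26,29] [26] → 5 trucks.
Total size 657 kg; any packing needs at least ⌈657/200⌉ = 4 trucks.
An optimal packing achieves that bound: [142,57] [136,33,29] [107,26,26] [101] → 4 trucks.
Excess: 5 − 4 = 1.

1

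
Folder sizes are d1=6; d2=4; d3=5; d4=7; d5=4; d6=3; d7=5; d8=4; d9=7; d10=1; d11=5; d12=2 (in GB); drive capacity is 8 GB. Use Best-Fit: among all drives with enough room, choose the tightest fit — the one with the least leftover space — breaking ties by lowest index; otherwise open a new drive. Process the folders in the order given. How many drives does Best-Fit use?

8

Put d1 (6 GB) in drive 1; 2 GB remain.
Put d2 (4 GB) in drive 2; 4 GB remain.
Put d3 (5 GB) in drive 3; 3 GB remain.
Put d4 (7 GB) in drive 4; 1 GB remain.
Put d5 (4 GB) in drive 2; 0 GB remain.
Put d6 (3 GB) in drive 3; 0 GB remain.
Put d7 (5 GB) in drive 5; 3 GB remain.
Put d8 (4 GB) in drive 6; 4 GB remain.
Put d9 (7 GB) in drive 7; 1 GB remain.
Put d10 (1 GB) in drive 4; 0 GB remain.
Put d11 (5 GB) in drive 8; 3 GB remain.
Put d12 (2 GB) in drive 1; 0 GB remain.
Final drives: [6,2] [4,4] [5,3] [7,1] [5] [4] [7] [5].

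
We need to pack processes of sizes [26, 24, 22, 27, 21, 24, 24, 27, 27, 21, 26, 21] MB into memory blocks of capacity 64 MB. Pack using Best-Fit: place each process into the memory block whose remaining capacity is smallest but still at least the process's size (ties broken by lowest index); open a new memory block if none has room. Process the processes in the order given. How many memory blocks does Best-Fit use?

6

Put 26 MB in memory block 1; 38 MB remain.
Put 24 MB in memory block 1; 14 MB remain.
Put 22 MB in memory block 2; 42 MB remain.
Put 27 MB in memory block 2; 15 MB remain.
Put 21 MB in memory block 3; 43 MB remain.
Put 24 MB in memory block 3; 19 MB remain.
Put 24 MB in memory block 4; 40 MB remain.
Put 27 MB in memory block 4; 13 MB remain.
Put 27 MB in memory block 5; 37 MB remain.
Put 21 MB in memory block 5; 16 MB remain.
Put 26 MB in memory block 6; 38 MB remain.
Put 21 MB in memory block 6; 17 MB remain.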